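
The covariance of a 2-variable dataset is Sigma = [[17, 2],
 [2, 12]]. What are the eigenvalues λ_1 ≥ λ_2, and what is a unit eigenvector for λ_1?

Step 1 — characteristic polynomial of 2×2 Sigma:
  det(Sigma - λI) = λ² - trace · λ + det = 0.
  trace = 17 + 12 = 29, det = 17·12 - (2)² = 200.
Step 2 — discriminant:
  Δ = trace² - 4·det = 841 - 800 = 41.
Step 3 — eigenvalues:
  λ = (trace ± √Δ)/2 = (29 ± 6.4031)/2,
  λ_1 = 17.7016,  λ_2 = 11.2984.

Step 4 — unit eigenvector for λ_1: solve (Sigma - λ_1 I)v = 0. First row:
  (17 - 17.7016)·v_x + (2)·v_y = 0, i.e. (-0.7016)·v_x + (2)·v_y = 0,
  so v ∝ (b, λ_1 - a) = (2, 0.7016) = u.
  ||u|| = √((2)² + (0.7016)²) = √(4.4922) ≈ 2.1195,
  v_1 = u/||u|| ≈ (0.9436, 0.331) (||v_1|| = 1).

λ_1 = 17.7016,  λ_2 = 11.2984;  v_1 ≈ (0.9436, 0.331)


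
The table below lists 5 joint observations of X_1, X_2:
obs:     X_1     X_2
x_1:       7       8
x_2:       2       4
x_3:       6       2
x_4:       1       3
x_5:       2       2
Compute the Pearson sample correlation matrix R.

Step 1 — column means:
  mean(X_1) = (7 + 2 + 6 + 1 + 2) / 5 = 18/5 = 3.6
  mean(X_2) = (8 + 4 + 2 + 3 + 2) / 5 = 19/5 = 3.8

Step 2 — sample variances and covariances s[i,j] = (1/(n-1)) · Σ_k (x_{k,i} - mean_i) · (x_{k,j} - mean_j), with n-1 = 4:
  s[X_1,X_1] = ((3.4)·(3.4) + (-1.6)·(-1.6) + (2.4)·(2.4) + (-2.6)·(-2.6) + (-1.6)·(-1.6)) / 4 = 29.2/4 = 7.3
  s[X_1,X_2] = ((3.4)·(4.2) + (-1.6)·(0.2) + (2.4)·(-1.8) + (-2.6)·(-0.8) + (-1.6)·(-1.8)) / 4 = 14.6/4 = 3.65
  s[X_2,X_2] = ((4.2)·(4.2) + (0.2)·(0.2) + (-1.8)·(-1.8) + (-0.8)·(-0.8) + (-1.8)·(-1.8)) / 4 = 24.8/4 = 6.2
  Sample standard deviations s_i = √(s[i,i]):
  s(X_1) = √(7.3) = 2.7019
  s(X_2) = √(6.2) = 2.49

Step 3 — r_{ij} = s_{ij} / (s_i · s_j):
  r[X_1,X_1] = 1 (diagonal).
  r[X_1,X_2] = 3.65 / (2.7019 · 2.49) = 3.65 / 6.7276 = 0.5425
  r[X_2,X_2] = 1 (diagonal).

R is symmetric with unit diagonal. Assembling:

R = [[1, 0.5425],
 [0.5425, 1]]


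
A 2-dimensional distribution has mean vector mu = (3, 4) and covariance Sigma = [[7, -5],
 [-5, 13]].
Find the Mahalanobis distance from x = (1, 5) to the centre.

Step 1 — centre the observation: (x - mu) = (-2, 1).

Step 2 — invert Sigma. det(Sigma) = 7·13 - (-5)² = 66.
  Sigma^{-1} = (1/det) · [[d, -b], [-b, a]] = [[0.197, 0.0758],
 [0.0758, 0.1061]].

Step 3 — form the quadratic (x - mu)^T · Sigma^{-1} · (x - mu):
  Sigma^{-1} · (x - mu) = (-0.3182, -0.0455).
  (x - mu)^T · [Sigma^{-1} · (x - mu)] = (-2)·(-0.3182) + (1)·(-0.0455) = 0.5909.

Step 4 — take square root: d = √(0.5909) ≈ 0.7687.

d(x, mu) = √(0.5909) ≈ 0.7687


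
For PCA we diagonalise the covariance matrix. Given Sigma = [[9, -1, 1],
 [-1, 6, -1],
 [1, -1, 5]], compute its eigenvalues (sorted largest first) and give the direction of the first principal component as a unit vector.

Step 1 — characteristic polynomial p(λ) = det(λI - Sigma) = λ³ - tr·λ² + c_1·λ - det, where tr = trace, c_1 = sum of the principal 2×2 minors, det = det(Sigma):
  tr = 9 + 6 + 5 = 20,
  c_1 = (9·6 - (-1)²) + (9·5 - (1)²) + (6·5 - (-1)²) = 53 + 44 + 29 = 126,
  det = 9·(6·5 - (-1)²) - (-1)·((-1)·5 - (-1)·(1)) + (1)·((-1)·(-1) - 6·(1)) = 9·(29) - (-1)·(-4) + (1)·(-5) = 252.
  So p(λ) = λ³ - 20λ² + 126λ - 252.
Step 2 — look for an integer root (rational root theorem: any rational root is an integer divisor of 252). Testing λ = 6:
  p(6) = 216 - 720 + 756 - 252 = 0  ✓
  Dividing out (λ - 6): p(λ) = (λ - 6)(λ² - 14λ + 42).
Step 3 — remaining eigenvalues from the quadratic λ² - 14λ + 42 = 0:
  Δ = 14² - 4·42 = 196 - 168 = 28,  λ = (14 ± √28)/2 = (14 ± 5.2915)/2 ≈ 9.6458 or 4.3542.
  Sorted: λ_1 = 9.6458,  λ_2 = 6,  λ_3 = 4.3542  (check: sum = 20 = tr ✓).

Step 4 — unit eigenvector for λ_1 ≈ 9.6458: v spans the null space of (Sigma - λ_1 I), whose rows are
  r_1 = (-0.6458, -1, 1),  r_2 = (-1, -3.6458, -1),  r_3 = (1, -1, -4.6458).
  v is orthogonal to every row, so take v ∝ r_1 × r_2 = ((-1)·(-1) - (1)·(-3.6458), (1)·(-1) - (-0.6458)·(-1), (-0.6458)·(-3.6458) - (-1)·(-1)) ≈ (4.6458, -1.6458, 1.3542).
  Let u = (4.6458, -1.6458, 1.3542).
  ||u|| = √((4.6458)² + (-1.6458)² + (1.3542)²) = √(26.1255) ≈ 5.1113,  v_1 = u/||u|| ≈ (0.9089, -0.322, 0.265) (||v_1|| = 1).

λ_1 = 9.6458,  λ_2 = 6,  λ_3 = 4.3542;  v_1 ≈ (0.9089, -0.322, 0.265)


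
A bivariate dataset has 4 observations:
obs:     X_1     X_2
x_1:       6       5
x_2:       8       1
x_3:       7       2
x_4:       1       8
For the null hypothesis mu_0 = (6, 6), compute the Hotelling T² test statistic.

Step 1 — sample mean vector:
  mean(X_1) = (6 + 8 + 7 + 1) / 4 = 22/4 = 5.5
  mean(X_2) = (5 + 1 + 2 + 8) / 4 = 16/4 = 4
  x̄ = (5.5, 4),  deviation x̄ - mu_0 = (5.5, 4) - (6, 6) = (-0.5, -2).

Step 2 — sample covariance matrix, S[i,j] = (1/(n-1)) · Σ_k (x_{k,i} - mean_i) · (x_{k,j} - mean_j), divisor n-1 = 3:
  S[X_1,X_1] = ((0.5)·(0.5) + (2.5)·(2.5) + (1.5)·(1.5) + (-4.5)·(-4.5)) / 3 = 29/3 = 9.6667
  S[X_1,X_2] = ((0.5)·(1) + (2.5)·(-3) + (1.5)·(-2) + (-4.5)·(4)) / 3 = -28/3 = -9.3333
  S[X_2,X_2] = ((1)·(1) + (-3)·(-3) + (-2)·(-2) + (4)·(4)) / 3 = 30/3 = 10
  S = [[9.6667, -9.3333],
 [-9.3333, 10]].

Step 3 — invert S. det(S) = 9.6667·10 - (-9.3333)² = 9.5556.
  S^{-1} = (1/det) · [[d, -b], [-b, a]] = [[1.0465, 0.9767],
 [0.9767, 1.0116]].

Step 4 — quadratic form (x̄ - mu_0)^T · S^{-1} · (x̄ - mu_0):
  S^{-1} · (x̄ - mu_0) = (-2.4767, -2.5116),
  (x̄ - mu_0)^T · [...] = (-0.5)·(-2.4767) + (-2)·(-2.5116) = 6.2616.

Step 5 — scale by n: T² = 4 · 6.2616 = 25.0465.

T² ≈ 25.0465


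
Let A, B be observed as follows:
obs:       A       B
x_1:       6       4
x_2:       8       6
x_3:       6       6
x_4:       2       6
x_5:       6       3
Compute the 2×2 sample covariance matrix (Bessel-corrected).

Step 1 — column means:
  mean(A) = (6 + 8 + 6 + 2 + 6) / 5 = 28/5 = 5.6
  mean(B) = (4 + 6 + 6 + 6 + 3) / 5 = 25/5 = 5

Step 2 — sample covariance S[i,j] = (1/(n-1)) · Σ_k (x_{k,i} - mean_i) · (x_{k,j} - mean_j), with n-1 = 4.
  S[A,A] = ((0.4)·(0.4) + (2.4)·(2.4) + (0.4)·(0.4) + (-3.6)·(-3.6) + (0.4)·(0.4)) / 4 = 19.2/4 = 4.8
  S[A,B] = ((0.4)·(-1) + (2.4)·(1) + (0.4)·(1) + (-3.6)·(1) + (0.4)·(-2)) / 4 = -2/4 = -0.5
  S[B,B] = ((-1)·(-1) + (1)·(1) + (1)·(1) + (1)·(1) + (-2)·(-2)) / 4 = 8/4 = 2

S is symmetric (S[j,i] = S[i,j]). Assembling:

S = [[4.8, -0.5],
 [-0.5, 2]]


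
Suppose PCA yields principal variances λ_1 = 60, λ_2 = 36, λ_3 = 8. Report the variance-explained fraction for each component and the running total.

Step 1 — total variance = trace(Sigma) = Σ λ_i = 60 + 36 + 8 = 104.

Step 2 — fraction explained by component i = λ_i / Σ λ:
  PC1: 60/104 = 0.5769
  PC2: 36/104 = 0.3462
  PC3: 8/104 = 0.0769

Step 3 — cumulative fraction after k components = (λ_1 + ... + λ_k) / Σ λ:
  k = 1: 60/104 = 0.5769
  k = 2: (60 + 36)/104 = 96/104 = 0.9231
  k = 3: (60 + 36 + 8)/104 = 104/104 = 1

Summary (fraction, with percent):

explained: PC1 0.5769 (57.69%), PC2 0.3462 (34.62%), PC3 0.0769 (7.69%);  cumulative: 0.5769, 0.9231, 1


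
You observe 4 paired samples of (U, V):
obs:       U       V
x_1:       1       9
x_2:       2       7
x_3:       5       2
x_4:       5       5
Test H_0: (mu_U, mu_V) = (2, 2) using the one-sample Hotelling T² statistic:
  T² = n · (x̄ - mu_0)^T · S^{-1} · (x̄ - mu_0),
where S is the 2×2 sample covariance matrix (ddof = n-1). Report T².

Step 1 — sample mean vector:
  mean(U) = (1 + 2 + 5 + 5) / 4 = 13/4 = 3.25
  mean(V) = (9 + 7 + 2 + 5) / 4 = 23/4 = 5.75
  x̄ = (3.25, 5.75),  deviation x̄ - mu_0 = (3.25, 5.75) - (2, 2) = (1.25, 3.75).

Step 2 — sample covariance matrix, S[i,j] = (1/(n-1)) · Σ_k (x_{k,i} - mean_i) · (x_{k,j} - mean_j), divisor n-1 = 3:
  S[U,U] = ((-2.25)·(-2.25) + (-1.25)·(-1.25) + (1.75)·(1.75) + (1.75)·(1.75)) / 3 = 12.75/3 = 4.25
  S[U,V] = ((-2.25)·(3.25) + (-1.25)·(1.25) + (1.75)·(-3.75) + (1.75)·(-0.75)) / 3 = -16.75/3 = -5.5833
  S[V,V] = ((3.25)·(3.25) + (1.25)·(1.25) + (-3.75)·(-3.75) + (-0.75)·(-0.75)) / 3 = 26.75/3 = 8.9167
  S = [[4.25, -5.5833],
 [-5.5833, 8.9167]].

Step 3 — invert S. det(S) = 4.25·8.9167 - (-5.5833)² = 6.7222.
  S^{-1} = (1/det) · [[d, -b], [-b, a]] = [[1.3264, 0.8306],
 [0.8306, 0.6322]].

Step 4 — quadratic form (x̄ - mu_0)^T · S^{-1} · (x̄ - mu_0):
  S^{-1} · (x̄ - mu_0) = (4.7727, 3.4091),
  (x̄ - mu_0)^T · [...] = (1.25)·(4.7727) + (3.75)·(3.4091) = 18.75.

Step 5 — scale by n: T² = 4 · 18.75 = 75.

T² ≈ 75


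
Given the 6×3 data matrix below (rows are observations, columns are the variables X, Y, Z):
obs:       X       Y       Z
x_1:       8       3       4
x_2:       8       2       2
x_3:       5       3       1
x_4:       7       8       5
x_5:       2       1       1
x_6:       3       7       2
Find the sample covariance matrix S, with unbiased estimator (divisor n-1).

Step 1 — column means:
  mean(X) = (8 + 8 + 5 + 7 + 2 + 3) / 6 = 33/6 = 5.5
  mean(Y) = (3 + 2 + 3 + 8 + 1 + 7) / 6 = 24/6 = 4
  mean(Z) = (4 + 2 + 1 + 5 + 1 + 2) / 6 = 15/6 = 2.5

Step 2 — sample covariance S[i,j] = (1/(n-1)) · Σ_k (x_{k,i} - mean_i) · (x_{k,j} - mean_j), with n-1 = 5.
  S[X,X] = ((2.5)·(2.5) + (2.5)·(2.5) + (-0.5)·(-0.5) + (1.5)·(1.5) + (-3.5)·(-3.5) + (-2.5)·(-2.5)) / 5 = 33.5/5 = 6.7
  S[X,Y] = ((2.5)·(-1) + (2.5)·(-2) + (-0.5)·(-1) + (1.5)·(4) + (-3.5)·(-3) + (-2.5)·(3)) / 5 = 2/5 = 0.4
  S[X,Z] = ((2.5)·(1.5) + (2.5)·(-0.5) + (-0.5)·(-1.5) + (1.5)·(2.5) + (-3.5)·(-1.5) + (-2.5)·(-0.5)) / 5 = 13.5/5 = 2.7
  S[Y,Y] = ((-1)·(-1) + (-2)·(-2) + (-1)·(-1) + (4)·(4) + (-3)·(-3) + (3)·(3)) / 5 = 40/5 = 8
  S[Y,Z] = ((-1)·(1.5) + (-2)·(-0.5) + (-1)·(-1.5) + (4)·(2.5) + (-3)·(-1.5) + (3)·(-0.5)) / 5 = 14/5 = 2.8
  S[Z,Z] = ((1.5)·(1.5) + (-0.5)·(-0.5) + (-1.5)·(-1.5) + (2.5)·(2.5) + (-1.5)·(-1.5) + (-0.5)·(-0.5)) / 5 = 13.5/5 = 2.7

S is symmetric (S[j,i] = S[i,j]). Assembling:

S = [[6.7, 0.4, 2.7],
 [0.4, 8, 2.8],
 [2.7, 2.8, 2.7]]


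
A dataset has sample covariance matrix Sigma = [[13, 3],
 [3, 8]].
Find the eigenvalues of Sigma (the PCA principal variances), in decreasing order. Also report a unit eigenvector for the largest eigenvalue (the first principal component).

Step 1 — characteristic polynomial of 2×2 Sigma:
  det(Sigma - λI) = λ² - trace · λ + det = 0.
  trace = 13 + 8 = 21, det = 13·8 - (3)² = 95.
Step 2 — discriminant:
  Δ = trace² - 4·det = 441 - 380 = 61.
Step 3 — eigenvalues:
  λ = (trace ± √Δ)/2 = (21 ± 7.8102)/2,
  λ_1 = 14.4051,  λ_2 = 6.5949.

Step 4 — unit eigenvector for λ_1: solve (Sigma - λ_1 I)v = 0. First row:
  (13 - 14.4051)·v_x + (3)·v_y = 0, i.e. (-1.4051)·v_x + (3)·v_y = 0,
  so v ∝ (b, λ_1 - a) = (3, 1.4051) = u.
  ||u|| = √((3)² + (1.4051)²) = √(10.9744) ≈ 3.3128,
  v_1 = u/||u|| ≈ (0.9056, 0.4242) (||v_1|| = 1).

λ_1 = 14.4051,  λ_2 = 6.5949;  v_1 ≈ (0.9056, 0.4242)


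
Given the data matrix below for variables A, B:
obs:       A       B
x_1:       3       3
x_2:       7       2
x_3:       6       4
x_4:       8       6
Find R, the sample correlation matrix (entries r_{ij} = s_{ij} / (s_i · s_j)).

Step 1 — column means:
  mean(A) = (3 + 7 + 6 + 8) / 4 = 24/4 = 6
  mean(B) = (3 + 2 + 4 + 6) / 4 = 15/4 = 3.75

Step 2 — sample variances and covariances s[i,j] = (1/(n-1)) · Σ_k (x_{k,i} - mean_i) · (x_{k,j} - mean_j), with n-1 = 3:
  s[A,A] = ((-3)·(-3) + (1)·(1) + (0)·(0) + (2)·(2)) / 3 = 14/3 = 4.6667
  s[A,B] = ((-3)·(-0.75) + (1)·(-1.75) + (0)·(0.25) + (2)·(2.25)) / 3 = 5/3 = 1.6667
  s[B,B] = ((-0.75)·(-0.75) + (-1.75)·(-1.75) + (0.25)·(0.25) + (2.25)·(2.25)) / 3 = 8.75/3 = 2.9167
  Sample standard deviations s_i = √(s[i,i]):
  s(A) = √(4.6667) = 2.1602
  s(B) = √(2.9167) = 1.7078

Step 3 — r_{ij} = s_{ij} / (s_i · s_j):
  r[A,A] = 1 (diagonal).
  r[A,B] = 1.6667 / (2.1602 · 1.7078) = 1.6667 / 3.6893 = 0.4518
  r[B,B] = 1 (diagonal).

R is symmetric with unit diagonal. Assembling:

R = [[1, 0.4518],
 [0.4518, 1]]


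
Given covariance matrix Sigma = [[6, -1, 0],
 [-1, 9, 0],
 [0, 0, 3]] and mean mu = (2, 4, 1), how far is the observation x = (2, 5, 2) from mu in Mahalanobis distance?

Step 1 — centre the observation: (x - mu) = (0, 1, 1).

Step 2 — invert Sigma (cofactor / det for 3×3, or solve directly):
  Sigma^{-1} = [[0.1698, 0.0189, 0],
 [0.0189, 0.1132, 0],
 [0, 0, 0.3333]].

Step 3 — form the quadratic (x - mu)^T · Sigma^{-1} · (x - mu):
  Sigma^{-1} · (x - mu) = (0.0189, 0.1132, 0.3333).
  (x - mu)^T · [Sigma^{-1} · (x - mu)] = (0)·(0.0189) + (1)·(0.1132) + (1)·(0.3333) = 0.4465.

Step 4 — take square root: d = √(0.4465) ≈ 0.6682.

d(x, mu) = √(0.4465) ≈ 0.6682


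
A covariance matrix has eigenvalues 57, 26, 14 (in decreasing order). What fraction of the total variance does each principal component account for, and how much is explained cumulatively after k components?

Step 1 — total variance = trace(Sigma) = Σ λ_i = 57 + 26 + 14 = 97.

Step 2 — fraction explained by component i = λ_i / Σ λ:
  PC1: 57/97 = 0.5876
  PC2: 26/97 = 0.268
  PC3: 14/97 = 0.1443

Step 3 — cumulative fraction after k components = (λ_1 + ... + λ_k) / Σ λ:
  k = 1: 57/97 = 0.5876
  k = 2: (57 + 26)/97 = 83/97 = 0.8557
  k = 3: (57 + 26 + 14)/97 = 97/97 = 1

Summary (fraction, with percent):

explained: PC1 0.5876 (58.76%), PC2 0.268 (26.8%), PC3 0.1443 (14.43%);  cumulative: 0.5876, 0.8557, 1


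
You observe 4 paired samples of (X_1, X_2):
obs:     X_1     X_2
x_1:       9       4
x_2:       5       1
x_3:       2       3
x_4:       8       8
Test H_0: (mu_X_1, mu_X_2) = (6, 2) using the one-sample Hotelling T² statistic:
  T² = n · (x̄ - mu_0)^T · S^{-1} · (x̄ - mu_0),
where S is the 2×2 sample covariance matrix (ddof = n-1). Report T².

Step 1 — sample mean vector:
  mean(X_1) = (9 + 5 + 2 + 8) / 4 = 24/4 = 6
  mean(X_2) = (4 + 1 + 3 + 8) / 4 = 16/4 = 4
  x̄ = (6, 4),  deviation x̄ - mu_0 = (6, 4) - (6, 2) = (0, 2).

Step 2 — sample covariance matrix, S[i,j] = (1/(n-1)) · Σ_k (x_{k,i} - mean_i) · (x_{k,j} - mean_j), divisor n-1 = 3:
  S[X_1,X_1] = ((3)·(3) + (-1)·(-1) + (-4)·(-4) + (2)·(2)) / 3 = 30/3 = 10
  S[X_1,X_2] = ((3)·(0) + (-1)·(-3) + (-4)·(-1) + (2)·(4)) / 3 = 15/3 = 5
  S[X_2,X_2] = ((0)·(0) + (-3)·(-3) + (-1)·(-1) + (4)·(4)) / 3 = 26/3 = 8.6667
  S = [[10, 5],
 [5, 8.6667]].

Step 3 — invert S. det(S) = 10·8.6667 - (5)² = 61.6667.
  S^{-1} = (1/det) · [[d, -b], [-b, a]] = [[0.1405, -0.0811],
 [-0.0811, 0.1622]].

Step 4 — quadratic form (x̄ - mu_0)^T · S^{-1} · (x̄ - mu_0):
  S^{-1} · (x̄ - mu_0) = (-0.1622, 0.3243),
  (x̄ - mu_0)^T · [...] = (0)·(-0.1622) + (2)·(0.3243) = 0.6486.

Step 5 — scale by n: T² = 4 · 0.6486 = 2.5946.

T² ≈ 2.5946


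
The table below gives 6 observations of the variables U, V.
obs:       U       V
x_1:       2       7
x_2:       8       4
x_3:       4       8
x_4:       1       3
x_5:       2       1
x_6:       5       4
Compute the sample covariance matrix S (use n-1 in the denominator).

Step 1 — column means:
  mean(U) = (2 + 8 + 4 + 1 + 2 + 5) / 6 = 22/6 = 3.6667
  mean(V) = (7 + 4 + 8 + 3 + 1 + 4) / 6 = 27/6 = 4.5

Step 2 — sample covariance S[i,j] = (1/(n-1)) · Σ_k (x_{k,i} - mean_i) · (x_{k,j} - mean_j), with n-1 = 5.
  S[U,U] = ((-1.6667)·(-1.6667) + (4.3333)·(4.3333) + (0.3333)·(0.3333) + (-2.6667)·(-2.6667) + (-1.6667)·(-1.6667) + (1.3333)·(1.3333)) / 5 = 33.3333/5 = 6.6667
  S[U,V] = ((-1.6667)·(2.5) + (4.3333)·(-0.5) + (0.3333)·(3.5) + (-2.6667)·(-1.5) + (-1.6667)·(-3.5) + (1.3333)·(-0.5)) / 5 = 4/5 = 0.8
  S[V,V] = ((2.5)·(2.5) + (-0.5)·(-0.5) + (3.5)·(3.5) + (-1.5)·(-1.5) + (-3.5)·(-3.5) + (-0.5)·(-0.5)) / 5 = 33.5/5 = 6.7

S is symmetric (S[j,i] = S[i,j]). Assembling:

S = [[6.6667, 0.8],
 [0.8, 6.7]]


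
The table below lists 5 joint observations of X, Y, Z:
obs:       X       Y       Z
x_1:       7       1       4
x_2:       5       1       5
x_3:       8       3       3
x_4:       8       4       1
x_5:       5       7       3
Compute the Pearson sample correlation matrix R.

Step 1 — column means:
  mean(X) = (7 + 5 + 8 + 8 + 5) / 5 = 33/5 = 6.6
  mean(Y) = (1 + 1 + 3 + 4 + 7) / 5 = 16/5 = 3.2
  mean(Z) = (4 + 5 + 3 + 1 + 3) / 5 = 16/5 = 3.2

Step 2 — sample variances and covariances s[i,j] = (1/(n-1)) · Σ_k (x_{k,i} - mean_i) · (x_{k,j} - mean_j), with n-1 = 4:
  s[X,X] = ((0.4)·(0.4) + (-1.6)·(-1.6) + (1.4)·(1.4) + (1.4)·(1.4) + (-1.6)·(-1.6)) / 4 = 9.2/4 = 2.3
  s[X,Y] = ((0.4)·(-2.2) + (-1.6)·(-2.2) + (1.4)·(-0.2) + (1.4)·(0.8) + (-1.6)·(3.8)) / 4 = -2.6/4 = -0.65
  s[X,Z] = ((0.4)·(0.8) + (-1.6)·(1.8) + (1.4)·(-0.2) + (1.4)·(-2.2) + (-1.6)·(-0.2)) / 4 = -5.6/4 = -1.4
  s[Y,Y] = ((-2.2)·(-2.2) + (-2.2)·(-2.2) + (-0.2)·(-0.2) + (0.8)·(0.8) + (3.8)·(3.8)) / 4 = 24.8/4 = 6.2
  s[Y,Z] = ((-2.2)·(0.8) + (-2.2)·(1.8) + (-0.2)·(-0.2) + (0.8)·(-2.2) + (3.8)·(-0.2)) / 4 = -8.2/4 = -2.05
  s[Z,Z] = ((0.8)·(0.8) + (1.8)·(1.8) + (-0.2)·(-0.2) + (-2.2)·(-2.2) + (-0.2)·(-0.2)) / 4 = 8.8/4 = 2.2
  Sample standard deviations s_i = √(s[i,i]):
  s(X) = √(2.3) = 1.5166
  s(Y) = √(6.2) = 2.49
  s(Z) = √(2.2) = 1.4832

Step 3 — r_{ij} = s_{ij} / (s_i · s_j):
  r[X,X] = 1 (diagonal).
  r[X,Y] = -0.65 / (1.5166 · 2.49) = -0.65 / 3.7762 = -0.1721
  r[X,Z] = -1.4 / (1.5166 · 1.4832) = -1.4 / 2.2494 = -0.6224
  r[Y,Y] = 1 (diagonal).
  r[Y,Z] = -2.05 / (2.49 · 1.4832) = -2.05 / 3.6932 = -0.5551
  r[Z,Z] = 1 (diagonal).

R is symmetric with unit diagonal. Assembling:

R = [[1, -0.1721, -0.6224],
 [-0.1721, 1, -0.5551],
 [-0.6224, -0.5551, 1]]


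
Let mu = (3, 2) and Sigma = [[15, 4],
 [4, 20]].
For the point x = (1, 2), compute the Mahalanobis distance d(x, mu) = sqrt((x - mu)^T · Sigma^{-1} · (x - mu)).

Step 1 — centre the observation: (x - mu) = (-2, 0).

Step 2 — invert Sigma. det(Sigma) = 15·20 - (4)² = 284.
  Sigma^{-1} = (1/det) · [[d, -b], [-b, a]] = [[0.0704, -0.0141],
 [-0.0141, 0.0528]].

Step 3 — form the quadratic (x - mu)^T · Sigma^{-1} · (x - mu):
  Sigma^{-1} · (x - mu) = (-0.1408, 0.0282).
  (x - mu)^T · [Sigma^{-1} · (x - mu)] = (-2)·(-0.1408) + (0)·(0.0282) = 0.2817.

Step 4 — take square root: d = √(0.2817) ≈ 0.5307.

d(x, mu) = √(0.2817) ≈ 0.5307


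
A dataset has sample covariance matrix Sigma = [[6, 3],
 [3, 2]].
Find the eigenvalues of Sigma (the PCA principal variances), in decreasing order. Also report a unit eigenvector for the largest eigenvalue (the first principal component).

Step 1 — characteristic polynomial of 2×2 Sigma:
  det(Sigma - λI) = λ² - trace · λ + det = 0.
  trace = 6 + 2 = 8, det = 6·2 - (3)² = 3.
Step 2 — discriminant:
  Δ = trace² - 4·det = 64 - 12 = 52.
Step 3 — eigenvalues:
  λ = (trace ± √Δ)/2 = (8 ± 7.2111)/2,
  λ_1 = 7.6056,  λ_2 = 0.3944.

Step 4 — unit eigenvector for λ_1: solve (Sigma - λ_1 I)v = 0. First row:
  (6 - 7.6056)·v_x + (3)·v_y = 0, i.e. (-1.6056)·v_x + (3)·v_y = 0,
  so v ∝ (b, λ_1 - a) = (3, 1.6056) = u.
  ||u|| = √((3)² + (1.6056)²) = √(11.5778) ≈ 3.4026,
  v_1 = u/||u|| ≈ (0.8817, 0.4719) (||v_1|| = 1).

λ_1 = 7.6056,  λ_2 = 0.3944;  v_1 ≈ (0.8817, 0.4719)


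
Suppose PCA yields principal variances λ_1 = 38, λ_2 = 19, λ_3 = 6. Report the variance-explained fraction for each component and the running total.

Step 1 — total variance = trace(Sigma) = Σ λ_i = 38 + 19 + 6 = 63.

Step 2 — fraction explained by component i = λ_i / Σ λ:
  PC1: 38/63 = 0.6032
  PC2: 19/63 = 0.3016
  PC3: 6/63 = 0.0952

Step 3 — cumulative fraction after k components = (λ_1 + ... + λ_k) / Σ λ:
  k = 1: 38/63 = 0.6032
  k = 2: (38 + 19)/63 = 57/63 = 0.9048
  k = 3: (38 + 19 + 6)/63 = 63/63 = 1

Summary (fraction, with percent):

explained: PC1 0.6032 (60.32%), PC2 0.3016 (30.16%), PC3 0.0952 (9.52%);  cumulative: 0.6032, 0.9048, 1


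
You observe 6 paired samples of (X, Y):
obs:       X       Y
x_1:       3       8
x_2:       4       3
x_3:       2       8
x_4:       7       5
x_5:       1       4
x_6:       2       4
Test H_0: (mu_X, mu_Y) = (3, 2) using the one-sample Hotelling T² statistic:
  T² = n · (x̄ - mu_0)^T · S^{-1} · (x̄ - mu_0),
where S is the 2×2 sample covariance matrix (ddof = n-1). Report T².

Step 1 — sample mean vector:
  mean(X) = (3 + 4 + 2 + 7 + 1 + 2) / 6 = 19/6 = 3.1667
  mean(Y) = (8 + 3 + 8 + 5 + 4 + 4) / 6 = 32/6 = 5.3333
  x̄ = (3.1667, 5.3333),  deviation x̄ - mu_0 = (3.1667, 5.3333) - (3, 2) = (0.1667, 3.3333).

Step 2 — sample covariance matrix, S[i,j] = (1/(n-1)) · Σ_k (x_{k,i} - mean_i) · (x_{k,j} - mean_j), divisor n-1 = 5:
  S[X,X] = ((-0.1667)·(-0.1667) + (0.8333)·(0.8333) + (-1.1667)·(-1.1667) + (3.8333)·(3.8333) + (-2.1667)·(-2.1667) + (-1.1667)·(-1.1667)) / 5 = 22.8333/5 = 4.5667
  S[X,Y] = ((-0.1667)·(2.6667) + (0.8333)·(-2.3333) + (-1.1667)·(2.6667) + (3.8333)·(-0.3333) + (-2.1667)·(-1.3333) + (-1.1667)·(-1.3333)) / 5 = -2.3333/5 = -0.4667
  S[Y,Y] = ((2.6667)·(2.6667) + (-2.3333)·(-2.3333) + (2.6667)·(2.6667) + (-0.3333)·(-0.3333) + (-1.3333)·(-1.3333) + (-1.3333)·(-1.3333)) / 5 = 23.3333/5 = 4.6667
  S = [[4.5667, -0.4667],
 [-0.4667, 4.6667]].

Step 3 — invert S. det(S) = 4.5667·4.6667 - (-0.4667)² = 21.0933.
  S^{-1} = (1/det) · [[d, -b], [-b, a]] = [[0.2212, 0.0221],
 [0.0221, 0.2165]].

Step 4 — quadratic form (x̄ - mu_0)^T · S^{-1} · (x̄ - mu_0):
  S^{-1} · (x̄ - mu_0) = (0.1106, 0.7253),
  (x̄ - mu_0)^T · [...] = (0.1667)·(0.1106) + (3.3333)·(0.7253) = 2.4363.

Step 5 — scale by n: T² = 6 · 2.4363 = 14.6176.

T² ≈ 14.6176


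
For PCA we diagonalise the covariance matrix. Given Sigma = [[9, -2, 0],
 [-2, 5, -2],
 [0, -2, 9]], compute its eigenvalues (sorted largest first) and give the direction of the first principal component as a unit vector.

Step 1 — characteristic polynomial p(λ) = det(λI - Sigma) = λ³ - tr·λ² + c_1·λ - det, where tr = trace, c_1 = sum of the principal 2×2 minors, det = det(Sigma):
  tr = 9 + 5 + 9 = 23,
  c_1 = (9·5 - (-2)²) + (9·9 - (0)²) + (5·9 - (-2)²) = 41 + 81 + 41 = 163,
  det = 9·(5·9 - (-2)²) - (-2)·((-2)·9 - (-2)·(0)) + (0)·((-2)·(-2) - 5·(0)) = 9·(41) - (-2)·(-18) + (0)·(4) = 333.
  So p(λ) = λ³ - 23λ² + 163λ - 333.
Step 2 — look for an integer root (rational root theorem: any rational root is an integer divisor of 333). Testing λ = 9:
  p(9) = 729 - 1863 + 1467 - 333 = 0  ✓
  Dividing out (λ - 9): p(λ) = (λ - 9)(λ² - 14λ + 37).
Step 3 — remaining eigenvalues from the quadratic λ² - 14λ + 37 = 0:
  Δ = 14² - 4·37 = 196 - 148 = 48,  λ = (14 ± √48)/2 = (14 ± 6.9282)/2 ≈ 10.4641 or 3.5359.
  Sorted: λ_1 = 10.4641,  λ_2 = 9,  λ_3 = 3.5359  (check: sum = 23 = tr ✓).

Step 4 — unit eigenvector for λ_1 ≈ 10.4641: v spans the null space of (Sigma - λ_1 I), whose rows are
  r_1 = (-1.4641, -2, 0),  r_2 = (-2, -5.4641, -2),  r_3 = (0, -2, -1.4641).
  v is orthogonal to every row, so take v ∝ r_1 × r_2 = ((-2)·(-2) - (0)·(-5.4641), (0)·(-2) - (-1.4641)·(-2), (-1.4641)·(-5.4641) - (-2)·(-2)) ≈ (4, -2.9282, 4).
  Let u = (4, -2.9282, 4).
  ||u|| = √((4)² + (-2.9282)² + (4)²) = √(40.5744) ≈ 6.3698,  v_1 = u/||u|| ≈ (0.628, -0.4597, 0.628) (||v_1|| = 1).

λ_1 = 10.4641,  λ_2 = 9,  λ_3 = 3.5359;  v_1 ≈ (0.628, -0.4597, 0.628)


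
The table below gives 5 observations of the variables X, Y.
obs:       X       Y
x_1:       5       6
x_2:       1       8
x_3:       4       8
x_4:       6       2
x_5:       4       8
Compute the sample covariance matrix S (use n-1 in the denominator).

Step 1 — column means:
  mean(X) = (5 + 1 + 4 + 6 + 4) / 5 = 20/5 = 4
  mean(Y) = (6 + 8 + 8 + 2 + 8) / 5 = 32/5 = 6.4

Step 2 — sample covariance S[i,j] = (1/(n-1)) · Σ_k (x_{k,i} - mean_i) · (x_{k,j} - mean_j), with n-1 = 4.
  S[X,X] = ((1)·(1) + (-3)·(-3) + (0)·(0) + (2)·(2) + (0)·(0)) / 4 = 14/4 = 3.5
  S[X,Y] = ((1)·(-0.4) + (-3)·(1.6) + (0)·(1.6) + (2)·(-4.4) + (0)·(1.6)) / 4 = -14/4 = -3.5
  S[Y,Y] = ((-0.4)·(-0.4) + (1.6)·(1.6) + (1.6)·(1.6) + (-4.4)·(-4.4) + (1.6)·(1.6)) / 4 = 27.2/4 = 6.8

S is symmetric (S[j,i] = S[i,j]). Assembling:

S = [[3.5, -3.5],
 [-3.5, 6.8]]


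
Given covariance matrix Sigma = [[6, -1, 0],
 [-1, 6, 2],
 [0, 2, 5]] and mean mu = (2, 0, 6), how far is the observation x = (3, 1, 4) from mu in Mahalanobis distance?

Step 1 — centre the observation: (x - mu) = (1, 1, -2).

Step 2 — invert Sigma (cofactor / det for 3×3, or solve directly):
  Sigma^{-1} = [[0.1722, 0.0331, -0.0132],
 [0.0331, 0.1987, -0.0795],
 [-0.0132, -0.0795, 0.2318]].

Step 3 — form the quadratic (x - mu)^T · Sigma^{-1} · (x - mu):
  Sigma^{-1} · (x - mu) = (0.2318, 0.3907, -0.5563).
  (x - mu)^T · [Sigma^{-1} · (x - mu)] = (1)·(0.2318) + (1)·(0.3907) + (-2)·(-0.5563) = 1.7351.

Step 4 — take square root: d = √(1.7351) ≈ 1.3172.

d(x, mu) = √(1.7351) ≈ 1.3172


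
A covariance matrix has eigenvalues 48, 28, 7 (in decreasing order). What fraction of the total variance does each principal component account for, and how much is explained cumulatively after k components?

Step 1 — total variance = trace(Sigma) = Σ λ_i = 48 + 28 + 7 = 83.

Step 2 — fraction explained by component i = λ_i / Σ λ:
  PC1: 48/83 = 0.5783
  PC2: 28/83 = 0.3373
  PC3: 7/83 = 0.0843

Step 3 — cumulative fraction after k components = (λ_1 + ... + λ_k) / Σ λ:
  k = 1: 48/83 = 0.5783
  k = 2: (48 + 28)/83 = 76/83 = 0.9157
  k = 3: (48 + 28 + 7)/83 = 83/83 = 1

Summary (fraction, with percent):

explained: PC1 0.5783 (57.83%), PC2 0.3373 (33.73%), PC3 0.0843 (8.43%);  cumulative: 0.5783, 0.9157, 1


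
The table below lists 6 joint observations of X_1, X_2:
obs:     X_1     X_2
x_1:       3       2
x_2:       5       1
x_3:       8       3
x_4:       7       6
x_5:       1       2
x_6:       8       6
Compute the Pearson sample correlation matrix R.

Step 1 — column means:
  mean(X_1) = (3 + 5 + 8 + 7 + 1 + 8) / 6 = 32/6 = 5.3333
  mean(X_2) = (2 + 1 + 3 + 6 + 2 + 6) / 6 = 20/6 = 3.3333

Step 2 — sample variances and covariances s[i,j] = (1/(n-1)) · Σ_k (x_{k,i} - mean_i) · (x_{k,j} - mean_j), with n-1 = 5:
  s[X_1,X_1] = ((-2.3333)·(-2.3333) + (-0.3333)·(-0.3333) + (2.6667)·(2.6667) + (1.6667)·(1.6667) + (-4.3333)·(-4.3333) + (2.6667)·(2.6667)) / 5 = 41.3333/5 = 8.2667
  s[X_1,X_2] = ((-2.3333)·(-1.3333) + (-0.3333)·(-2.3333) + (2.6667)·(-0.3333) + (1.6667)·(2.6667) + (-4.3333)·(-1.3333) + (2.6667)·(2.6667)) / 5 = 20.3333/5 = 4.0667
  s[X_2,X_2] = ((-1.3333)·(-1.3333) + (-2.3333)·(-2.3333) + (-0.3333)·(-0.3333) + (2.6667)·(2.6667) + (-1.3333)·(-1.3333) + (2.6667)·(2.6667)) / 5 = 23.3333/5 = 4.6667
  Sample standard deviations s_i = √(s[i,i]):
  s(X_1) = √(8.2667) = 2.8752
  s(X_2) = √(4.6667) = 2.1602

Step 3 — r_{ij} = s_{ij} / (s_i · s_j):
  r[X_1,X_1] = 1 (diagonal).
  r[X_1,X_2] = 4.0667 / (2.8752 · 2.1602) = 4.0667 / 6.2111 = 0.6547
  r[X_2,X_2] = 1 (diagonal).

R is symmetric with unit diagonal. Assembling:

R = [[1, 0.6547],
 [0.6547, 1]]


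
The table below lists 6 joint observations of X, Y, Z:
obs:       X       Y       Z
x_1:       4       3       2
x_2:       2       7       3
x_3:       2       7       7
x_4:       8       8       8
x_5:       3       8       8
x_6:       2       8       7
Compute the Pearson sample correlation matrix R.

Step 1 — column means:
  mean(X) = (4 + 2 + 2 + 8 + 3 + 2) / 6 = 21/6 = 3.5
  mean(Y) = (3 + 7 + 7 + 8 + 8 + 8) / 6 = 41/6 = 6.8333
  mean(Z) = (2 + 3 + 7 + 8 + 8 + 7) / 6 = 35/6 = 5.8333

Step 2 — sample variances and covariances s[i,j] = (1/(n-1)) · Σ_k (x_{k,i} - mean_i) · (x_{k,j} - mean_j), with n-1 = 5:
  s[X,X] = ((0.5)·(0.5) + (-1.5)·(-1.5) + (-1.5)·(-1.5) + (4.5)·(4.5) + (-0.5)·(-0.5) + (-1.5)·(-1.5)) / 5 = 27.5/5 = 5.5
  s[X,Y] = ((0.5)·(-3.8333) + (-1.5)·(0.1667) + (-1.5)·(0.1667) + (4.5)·(1.1667) + (-0.5)·(1.1667) + (-1.5)·(1.1667)) / 5 = 0.5/5 = 0.1
  s[X,Z] = ((0.5)·(-3.8333) + (-1.5)·(-2.8333) + (-1.5)·(1.1667) + (4.5)·(2.1667) + (-0.5)·(2.1667) + (-1.5)·(1.1667)) / 5 = 7.5/5 = 1.5
  s[Y,Y] = ((-3.8333)·(-3.8333) + (0.1667)·(0.1667) + (0.1667)·(0.1667) + (1.1667)·(1.1667) + (1.1667)·(1.1667) + (1.1667)·(1.1667)) / 5 = 18.8333/5 = 3.7667
  s[Y,Z] = ((-3.8333)·(-3.8333) + (0.1667)·(-2.8333) + (0.1667)·(1.1667) + (1.1667)·(2.1667) + (1.1667)·(2.1667) + (1.1667)·(1.1667)) / 5 = 20.8333/5 = 4.1667
  s[Z,Z] = ((-3.8333)·(-3.8333) + (-2.8333)·(-2.8333) + (1.1667)·(1.1667) + (2.1667)·(2.1667) + (2.1667)·(2.1667) + (1.1667)·(1.1667)) / 5 = 34.8333/5 = 6.9667
  Sample standard deviations s_i = √(s[i,i]):
  s(X) = √(5.5) = 2.3452
  s(Y) = √(3.7667) = 1.9408
  s(Z) = √(6.9667) = 2.6394

Step 3 — r_{ij} = s_{ij} / (s_i · s_j):
  r[X,X] = 1 (diagonal).
  r[X,Y] = 0.1 / (2.3452 · 1.9408) = 0.1 / 4.5516 = 0.022
  r[X,Z] = 1.5 / (2.3452 · 2.6394) = 1.5 / 6.19 = 0.2423
  r[Y,Y] = 1 (diagonal).
  r[Y,Z] = 4.1667 / (1.9408 · 2.6394) = 4.1667 / 5.1226 = 0.8134
  r[Z,Z] = 1 (diagonal).

R is symmetric with unit diagonal. Assembling:

R = [[1, 0.022, 0.2423],
 [0.022, 1, 0.8134],
 [0.2423, 0.8134, 1]]


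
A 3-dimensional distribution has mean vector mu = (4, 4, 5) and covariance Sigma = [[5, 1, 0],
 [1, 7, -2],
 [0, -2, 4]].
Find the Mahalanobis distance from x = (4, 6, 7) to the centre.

Step 1 — centre the observation: (x - mu) = (0, 2, 2).

Step 2 — invert Sigma (cofactor / det for 3×3, or solve directly):
  Sigma^{-1} = [[0.2069, -0.0345, -0.0172],
 [-0.0345, 0.1724, 0.0862],
 [-0.0172, 0.0862, 0.2931]].

Step 3 — form the quadratic (x - mu)^T · Sigma^{-1} · (x - mu):
  Sigma^{-1} · (x - mu) = (-0.1034, 0.5172, 0.7586).
  (x - mu)^T · [Sigma^{-1} · (x - mu)] = (0)·(-0.1034) + (2)·(0.5172) + (2)·(0.7586) = 2.5517.

Step 4 — take square root: d = √(2.5517) ≈ 1.5974.

d(x, mu) = √(2.5517) ≈ 1.5974


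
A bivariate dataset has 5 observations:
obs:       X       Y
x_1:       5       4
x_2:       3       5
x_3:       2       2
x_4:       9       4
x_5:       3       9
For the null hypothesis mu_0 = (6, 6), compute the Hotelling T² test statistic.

Step 1 — sample mean vector:
  mean(X) = (5 + 3 + 2 + 9 + 3) / 5 = 22/5 = 4.4
  mean(Y) = (4 + 5 + 2 + 4 + 9) / 5 = 24/5 = 4.8
  x̄ = (4.4, 4.8),  deviation x̄ - mu_0 = (4.4, 4.8) - (6, 6) = (-1.6, -1.2).

Step 2 — sample covariance matrix, S[i,j] = (1/(n-1)) · Σ_k (x_{k,i} - mean_i) · (x_{k,j} - mean_j), divisor n-1 = 4:
  S[X,X] = ((0.6)·(0.6) + (-1.4)·(-1.4) + (-2.4)·(-2.4) + (4.6)·(4.6) + (-1.4)·(-1.4)) / 4 = 31.2/4 = 7.8
  S[X,Y] = ((0.6)·(-0.8) + (-1.4)·(0.2) + (-2.4)·(-2.8) + (4.6)·(-0.8) + (-1.4)·(4.2)) / 4 = -3.6/4 = -0.9
  S[Y,Y] = ((-0.8)·(-0.8) + (0.2)·(0.2) + (-2.8)·(-2.8) + (-0.8)·(-0.8) + (4.2)·(4.2)) / 4 = 26.8/4 = 6.7
  S = [[7.8, -0.9],
 [-0.9, 6.7]].

Step 3 — invert S. det(S) = 7.8·6.7 - (-0.9)² = 51.45.
  S^{-1} = (1/det) · [[d, -b], [-b, a]] = [[0.1302, 0.0175],
 [0.0175, 0.1516]].

Step 4 — quadratic form (x̄ - mu_0)^T · S^{-1} · (x̄ - mu_0):
  S^{-1} · (x̄ - mu_0) = (-0.2293, -0.2099),
  (x̄ - mu_0)^T · [...] = (-1.6)·(-0.2293) + (-1.2)·(-0.2099) = 0.6189.

Step 5 — scale by n: T² = 5 · 0.6189 = 3.0943.

T² ≈ 3.0943


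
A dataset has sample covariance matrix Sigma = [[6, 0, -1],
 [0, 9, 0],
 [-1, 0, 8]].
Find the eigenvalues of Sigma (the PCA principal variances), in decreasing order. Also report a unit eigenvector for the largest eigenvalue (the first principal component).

Step 1 — characteristic polynomial p(λ) = det(λI - Sigma) = λ³ - tr·λ² + c_1·λ - det, where tr = trace, c_1 = sum of the principal 2×2 minors, det = det(Sigma):
  tr = 6 + 9 + 8 = 23,
  c_1 = (6·9 - (0)²) + (6·8 - (-1)²) + (9·8 - (0)²) = 54 + 47 + 72 = 173,
  det = 6·(9·8 - (0)²) - (0)·((0)·8 - (0)·(-1)) + (-1)·((0)·(0) - 9·(-1)) = 6·(72) - (0)·(0) + (-1)·(9) = 423.
  So p(λ) = λ³ - 23λ² + 173λ - 423.
Step 2 — look for an integer root (rational root theorem: any rational root is an integer divisor of 423). Testing λ = 9:
  p(9) = 729 - 1863 + 1557 - 423 = 0  ✓
  Dividing out (λ - 9): p(λ) = (λ - 9)(λ² - 14λ + 47).
Step 3 — remaining eigenvalues from the quadratic λ² - 14λ + 47 = 0:
  Δ = 14² - 4·47 = 196 - 188 = 8,  λ = (14 ± √8)/2 = (14 ± 2.8284)/2 ≈ 8.4142 or 5.5858.
  Sorted: λ_1 = 9,  λ_2 = 8.4142,  λ_3 = 5.5858  (check: sum = 23 = tr ✓).

Step 4 — unit eigenvector for λ_1 = 9: v spans the null space of (Sigma - λ_1 I), whose rows are
  r_1 = (-3, 0, -1),  r_2 = (0, 0, 0),  r_3 = (-1, 0, -1).
  v is orthogonal to every row, so take v ∝ r_1 × r_3 = ((0)·(-1) - (-1)·(0), (-1)·(-1) - (-3)·(-1), (-3)·(0) - (0)·(-1)) = (0, -2, 0).
  Rescale (divide by 2; multiply by -1 so the first nonzero entry is positive): u = (0, 1, 0).
  ||u|| = √((0)² + (1)² + (0)²) = √(1) = 1,  v_1 = u/||u|| ≈ (0, 1, 0) (||v_1|| = 1).

λ_1 = 9,  λ_2 = 8.4142,  λ_3 = 5.5858;  v_1 ≈ (0, 1, 0)


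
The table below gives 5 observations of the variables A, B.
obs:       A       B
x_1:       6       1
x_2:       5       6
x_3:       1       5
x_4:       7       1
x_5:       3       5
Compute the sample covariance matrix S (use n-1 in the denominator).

Step 1 — column means:
  mean(A) = (6 + 5 + 1 + 7 + 3) / 5 = 22/5 = 4.4
  mean(B) = (1 + 6 + 5 + 1 + 5) / 5 = 18/5 = 3.6

Step 2 — sample covariance S[i,j] = (1/(n-1)) · Σ_k (x_{k,i} - mean_i) · (x_{k,j} - mean_j), with n-1 = 4.
  S[A,A] = ((1.6)·(1.6) + (0.6)·(0.6) + (-3.4)·(-3.4) + (2.6)·(2.6) + (-1.4)·(-1.4)) / 4 = 23.2/4 = 5.8
  S[A,B] = ((1.6)·(-2.6) + (0.6)·(2.4) + (-3.4)·(1.4) + (2.6)·(-2.6) + (-1.4)·(1.4)) / 4 = -16.2/4 = -4.05
  S[B,B] = ((-2.6)·(-2.6) + (2.4)·(2.4) + (1.4)·(1.4) + (-2.6)·(-2.6) + (1.4)·(1.4)) / 4 = 23.2/4 = 5.8

S is symmetric (S[j,i] = S[i,j]). Assembling:

S = [[5.8, -4.05],
 [-4.05, 5.8]]


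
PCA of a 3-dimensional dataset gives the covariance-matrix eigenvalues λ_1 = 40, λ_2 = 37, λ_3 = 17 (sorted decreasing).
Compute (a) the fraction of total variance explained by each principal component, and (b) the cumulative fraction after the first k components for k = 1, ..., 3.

Step 1 — total variance = trace(Sigma) = Σ λ_i = 40 + 37 + 17 = 94.

Step 2 — fraction explained by component i = λ_i / Σ λ:
  PC1: 40/94 = 0.4255
  PC2: 37/94 = 0.3936
  PC3: 17/94 = 0.1809

Step 3 — cumulative fraction after k components = (λ_1 + ... + λ_k) / Σ λ:
  k = 1: 40/94 = 0.4255
  k = 2: (40 + 37)/94 = 77/94 = 0.8191
  k = 3: (40 + 37 + 17)/94 = 94/94 = 1

Summary (fraction, with percent):

explained: PC1 0.4255 (42.55%), PC2 0.3936 (39.36%), PC3 0.1809 (18.09%);  cumulative: 0.4255, 0.8191, 1


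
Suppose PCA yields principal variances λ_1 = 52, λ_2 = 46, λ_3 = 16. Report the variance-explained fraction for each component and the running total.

Step 1 — total variance = trace(Sigma) = Σ λ_i = 52 + 46 + 16 = 114.

Step 2 — fraction explained by component i = λ_i / Σ λ:
  PC1: 52/114 = 0.4561
  PC2: 46/114 = 0.4035
  PC3: 16/114 = 0.1404

Step 3 — cumulative fraction after k components = (λ_1 + ... + λ_k) / Σ λ:
  k = 1: 52/114 = 0.4561
  k = 2: (52 + 46)/114 = 98/114 = 0.8596
  k = 3: (52 + 46 + 16)/114 = 114/114 = 1

Summary (fraction, with percent):

explained: PC1 0.4561 (45.61%), PC2 0.4035 (40.35%), PC3 0.1404 (14.04%);  cumulative: 0.4561, 0.8596, 1


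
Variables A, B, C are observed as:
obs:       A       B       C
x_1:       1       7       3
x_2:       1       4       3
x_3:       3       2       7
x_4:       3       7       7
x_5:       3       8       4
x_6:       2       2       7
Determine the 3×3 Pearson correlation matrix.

Step 1 — column means:
  mean(A) = (1 + 1 + 3 + 3 + 3 + 2) / 6 = 13/6 = 2.1667
  mean(B) = (7 + 4 + 2 + 7 + 8 + 2) / 6 = 30/6 = 5
  mean(C) = (3 + 3 + 7 + 7 + 4 + 7) / 6 = 31/6 = 5.1667

Step 2 — sample variances and covariances s[i,j] = (1/(n-1)) · Σ_k (x_{k,i} - mean_i) · (x_{k,j} - mean_j), with n-1 = 5:
  s[A,A] = ((-1.1667)·(-1.1667) + (-1.1667)·(-1.1667) + (0.8333)·(0.8333) + (0.8333)·(0.8333) + (0.8333)·(0.8333) + (-0.1667)·(-0.1667)) / 5 = 4.8333/5 = 0.9667
  s[A,B] = ((-1.1667)·(2) + (-1.1667)·(-1) + (0.8333)·(-3) + (0.8333)·(2) + (0.8333)·(3) + (-0.1667)·(-3)) / 5 = 1/5 = 0.2
  s[A,C] = ((-1.1667)·(-2.1667) + (-1.1667)·(-2.1667) + (0.8333)·(1.8333) + (0.8333)·(1.8333) + (0.8333)·(-1.1667) + (-0.1667)·(1.8333)) / 5 = 6.8333/5 = 1.3667
  s[B,B] = ((2)·(2) + (-1)·(-1) + (-3)·(-3) + (2)·(2) + (3)·(3) + (-3)·(-3)) / 5 = 36/5 = 7.2
  s[B,C] = ((2)·(-2.1667) + (-1)·(-2.1667) + (-3)·(1.8333) + (2)·(1.8333) + (3)·(-1.1667) + (-3)·(1.8333)) / 5 = -13/5 = -2.6
  s[C,C] = ((-2.1667)·(-2.1667) + (-2.1667)·(-2.1667) + (1.8333)·(1.8333) + (1.8333)·(1.8333) + (-1.1667)·(-1.1667) + (1.8333)·(1.8333)) / 5 = 20.8333/5 = 4.1667
  Sample standard deviations s_i = √(s[i,i]):
  s(A) = √(0.9667) = 0.9832
  s(B) = √(7.2) = 2.6833
  s(C) = √(4.1667) = 2.0412

Step 3 — r_{ij} = s_{ij} / (s_i · s_j):
  r[A,A] = 1 (diagonal).
  r[A,B] = 0.2 / (0.9832 · 2.6833) = 0.2 / 2.6382 = 0.0758
  r[A,C] = 1.3667 / (0.9832 · 2.0412) = 1.3667 / 2.0069 = 0.681
  r[B,B] = 1 (diagonal).
  r[B,C] = -2.6 / (2.6833 · 2.0412) = -2.6 / 5.4772 = -0.4747
  r[C,C] = 1 (diagonal).

R is symmetric with unit diagonal. Assembling:

R = [[1, 0.0758, 0.681],
 [0.0758, 1, -0.4747],
 [0.681, -0.4747, 1]]


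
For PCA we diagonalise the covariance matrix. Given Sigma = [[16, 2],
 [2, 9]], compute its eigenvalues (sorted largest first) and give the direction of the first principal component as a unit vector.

Step 1 — characteristic polynomial of 2×2 Sigma:
  det(Sigma - λI) = λ² - trace · λ + det = 0.
  trace = 16 + 9 = 25, det = 16·9 - (2)² = 140.
Step 2 — discriminant:
  Δ = trace² - 4·det = 625 - 560 = 65.
Step 3 — eigenvalues:
  λ = (trace ± √Δ)/2 = (25 ± 8.0623)/2,
  λ_1 = 16.5311,  λ_2 = 8.4689.

Step 4 — unit eigenvector for λ_1: solve (Sigma - λ_1 I)v = 0. First row:
  (16 - 16.5311)·v_x + (2)·v_y = 0, i.e. (-0.5311)·v_x + (2)·v_y = 0,
  so v ∝ (b, λ_1 - a) = (2, 0.5311) = u.
  ||u|| = √((2)² + (0.5311)²) = √(4.2821) ≈ 2.0693,
  v_1 = u/||u|| ≈ (0.9665, 0.2567) (||v_1|| = 1).

λ_1 = 16.5311,  λ_2 = 8.4689;  v_1 ≈ (0.9665, 0.2567)


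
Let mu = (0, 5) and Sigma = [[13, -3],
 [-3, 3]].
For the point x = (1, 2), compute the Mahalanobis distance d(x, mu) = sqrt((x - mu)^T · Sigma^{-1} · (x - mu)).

Step 1 — centre the observation: (x - mu) = (1, -3).

Step 2 — invert Sigma. det(Sigma) = 13·3 - (-3)² = 30.
  Sigma^{-1} = (1/det) · [[d, -b], [-b, a]] = [[0.1, 0.1],
 [0.1, 0.4333]].

Step 3 — form the quadratic (x - mu)^T · Sigma^{-1} · (x - mu):
  Sigma^{-1} · (x - mu) = (-0.2, -1.2).
  (x - mu)^T · [Sigma^{-1} · (x - mu)] = (1)·(-0.2) + (-3)·(-1.2) = 3.4.

Step 4 — take square root: d = √(3.4) ≈ 1.8439.

d(x, mu) = √(3.4) ≈ 1.8439


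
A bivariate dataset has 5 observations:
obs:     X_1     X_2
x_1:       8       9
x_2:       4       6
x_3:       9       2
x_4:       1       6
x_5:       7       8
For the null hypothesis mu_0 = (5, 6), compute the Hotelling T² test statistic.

Step 1 — sample mean vector:
  mean(X_1) = (8 + 4 + 9 + 1 + 7) / 5 = 29/5 = 5.8
  mean(X_2) = (9 + 6 + 2 + 6 + 8) / 5 = 31/5 = 6.2
  x̄ = (5.8, 6.2),  deviation x̄ - mu_0 = (5.8, 6.2) - (5, 6) = (0.8, 0.2).

Step 2 — sample covariance matrix, S[i,j] = (1/(n-1)) · Σ_k (x_{k,i} - mean_i) · (x_{k,j} - mean_j), divisor n-1 = 4:
  S[X_1,X_1] = ((2.2)·(2.2) + (-1.8)·(-1.8) + (3.2)·(3.2) + (-4.8)·(-4.8) + (1.2)·(1.2)) / 4 = 42.8/4 = 10.7
  S[X_1,X_2] = ((2.2)·(2.8) + (-1.8)·(-0.2) + (3.2)·(-4.2) + (-4.8)·(-0.2) + (1.2)·(1.8)) / 4 = -3.8/4 = -0.95
  S[X_2,X_2] = ((2.8)·(2.8) + (-0.2)·(-0.2) + (-4.2)·(-4.2) + (-0.2)·(-0.2) + (1.8)·(1.8)) / 4 = 28.8/4 = 7.2
  S = [[10.7, -0.95],
 [-0.95, 7.2]].

Step 3 — invert S. det(S) = 10.7·7.2 - (-0.95)² = 76.1375.
  S^{-1} = (1/det) · [[d, -b], [-b, a]] = [[0.0946, 0.0125],
 [0.0125, 0.1405]].

Step 4 — quadratic form (x̄ - mu_0)^T · S^{-1} · (x̄ - mu_0):
  S^{-1} · (x̄ - mu_0) = (0.0781, 0.0381),
  (x̄ - mu_0)^T · [...] = (0.8)·(0.0781) + (0.2)·(0.0381) = 0.0701.

Step 5 — scale by n: T² = 5 · 0.0701 = 0.3507.

T² ≈ 0.3507
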